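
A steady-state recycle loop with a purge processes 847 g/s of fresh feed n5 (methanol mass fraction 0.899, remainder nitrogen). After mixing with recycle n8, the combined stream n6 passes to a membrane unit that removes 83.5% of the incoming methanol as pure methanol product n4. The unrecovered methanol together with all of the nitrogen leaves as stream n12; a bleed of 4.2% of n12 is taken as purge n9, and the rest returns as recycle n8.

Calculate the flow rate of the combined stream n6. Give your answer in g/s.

nitrogen enters only via n5 and leaves only via the purge: 847×0.101 = 0.042×(nitrogen in n12), and the membrane unit passes all nitrogen, so nitrogen in n6 = nitrogen in n12 = 2036.8 g/s.
methanol in n6: m_A = 847×0.899 + (1−0.042)·(1−0.835)·m_A, so m_A = 761.45/0.8419 = 904.41 g/s.
n6 = 904.41 + 2036.8 = 2941.2 g/s.

2941 g/s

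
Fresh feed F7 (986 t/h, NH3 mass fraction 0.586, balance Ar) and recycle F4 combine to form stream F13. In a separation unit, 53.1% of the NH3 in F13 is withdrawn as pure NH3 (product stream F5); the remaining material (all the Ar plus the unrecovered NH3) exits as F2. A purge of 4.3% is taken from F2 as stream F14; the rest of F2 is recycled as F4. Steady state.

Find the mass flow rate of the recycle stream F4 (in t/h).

9555 t/h

Ar enters only via F7 and leaves only via the purge: 986×0.414 = 0.043×(Ar in F2), and the separation unit passes all Ar, so Ar in F13 = Ar in F2 = 9493.1 t/h.
NH3 in F13: m_A = 986×0.586 + (1−0.043)·(1−0.531)·m_A, so m_A = 577.8/0.5512 = 1048.3 t/h.
F2 = (1−0.531)×1048.3 + 9493.1 = 9984.8 t/h.
Recycle F4 = (1−0.043)×9984.8 = 9555.4 t/h.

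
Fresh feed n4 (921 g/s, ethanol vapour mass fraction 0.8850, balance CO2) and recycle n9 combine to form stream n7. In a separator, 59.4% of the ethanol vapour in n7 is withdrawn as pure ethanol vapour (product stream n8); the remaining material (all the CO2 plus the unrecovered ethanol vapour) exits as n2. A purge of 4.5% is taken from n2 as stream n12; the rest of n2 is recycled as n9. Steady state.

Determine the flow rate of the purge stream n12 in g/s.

CO2 enters only via n4 and leaves only via the purge: 921×0.115 = 0.045×(CO2 in n2), and the separator passes all CO2, so CO2 in n7 = CO2 in n2 = 2353.7 g/s.
ethanol vapour in n7: m_A = 921×0.885 + (1−0.045)·(1−0.594)·m_A, so m_A = 815.09/0.6123 = 1331.3 g/s.
n2 = (1−0.594)×1331.3 + 2353.7 = 2894.2 g/s.
Purge n12 = 0.045×2894.2 = 130.24 g/s.

130.2 g/s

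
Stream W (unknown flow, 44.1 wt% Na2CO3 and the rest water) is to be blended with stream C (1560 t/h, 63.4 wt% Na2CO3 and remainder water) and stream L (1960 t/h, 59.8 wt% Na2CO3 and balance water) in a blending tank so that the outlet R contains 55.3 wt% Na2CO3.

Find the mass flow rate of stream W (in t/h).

1916 t/h

Let W be the unknown flow. Total out = 3520 + W.
Na2CO3 balance: 2161.1 + 0.441·W = 0.553·(3520 + W)
(0.441 − 0.553)·W = 0.553×3520 − 2161.1 = -214.56
W = -214.56 / -0.112 = 1915.7 t/h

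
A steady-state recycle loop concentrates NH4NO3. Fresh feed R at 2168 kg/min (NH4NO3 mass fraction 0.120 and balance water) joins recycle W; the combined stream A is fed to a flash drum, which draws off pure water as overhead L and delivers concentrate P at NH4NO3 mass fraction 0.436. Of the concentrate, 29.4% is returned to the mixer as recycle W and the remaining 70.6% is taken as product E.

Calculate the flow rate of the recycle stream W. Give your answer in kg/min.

248.5 kg/min

Overall NH4NO3 balance (none leaves overhead): NH4NO3 in fresh feed = NH4NO3 in product, i.e. 2168×0.120 = (1−0.294)·P·0.436.
P = 260.16/(0.436×0.706) = 845.18 kg/min.
Recycle W = 0.294×845.18 = 248.48 kg/min.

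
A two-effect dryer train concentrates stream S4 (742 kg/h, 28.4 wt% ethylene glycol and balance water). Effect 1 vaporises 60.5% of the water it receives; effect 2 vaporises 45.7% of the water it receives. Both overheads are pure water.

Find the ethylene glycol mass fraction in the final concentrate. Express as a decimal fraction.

0.649

water in feed = 742×0.716 = 531.27 kg/h.
After stage 1: water left = (1−0.605)×531.27 = 209.85; stream total = 420.58 kg/h.
After stage 2: water left = (1−0.457)×209.85 = 113.95; final concentrate = 324.68 kg/h.
ethylene glycol fraction = 210.73/324.68 = 0.649.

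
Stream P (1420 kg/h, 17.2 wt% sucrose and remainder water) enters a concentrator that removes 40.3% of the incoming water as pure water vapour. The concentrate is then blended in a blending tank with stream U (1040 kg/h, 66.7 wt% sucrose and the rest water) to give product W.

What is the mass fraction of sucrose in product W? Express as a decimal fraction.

Vapour removed = 0.403×0.828×1420 = 473.83 kg/h; concentrate = 946.17 kg/h.
sucrose reaching the mixer = 244.24 (from concentrate) + 1040×0.667 = 937.92 kg/h.
Product flow = 946.17 + 1040 = 1986.2 kg/h; sucrose fraction = 0.472.

0.472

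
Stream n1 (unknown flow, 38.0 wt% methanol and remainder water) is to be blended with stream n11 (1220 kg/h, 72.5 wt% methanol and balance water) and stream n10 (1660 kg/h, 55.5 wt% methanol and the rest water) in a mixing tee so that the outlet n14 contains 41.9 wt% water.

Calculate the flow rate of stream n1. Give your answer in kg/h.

659.3 kg/h

Let n1 be the unknown flow. Total out = 2880 + n1.
water balance: 1074.2 + 0.620·n1 = 0.419·(2880 + n1)
(0.620 − 0.419)·n1 = 0.419×2880 − 1074.2 = 132.52
n1 = 132.52 / 0.201 = 659.3 kg/h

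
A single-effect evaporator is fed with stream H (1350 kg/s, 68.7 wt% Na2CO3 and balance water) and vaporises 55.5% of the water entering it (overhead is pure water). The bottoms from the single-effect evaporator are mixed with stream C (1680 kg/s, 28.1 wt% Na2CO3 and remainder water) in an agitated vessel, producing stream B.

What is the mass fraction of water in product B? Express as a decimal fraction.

Vapour removed = 0.555×0.313×1350 = 234.52 kg/s; concentrate = 1115.5 kg/s.
water reaching the mixer = 188.03 (from concentrate) + 1680×0.719 = 1396 kg/s.
Product flow = 1115.5 + 1680 = 2795.5 kg/s; water fraction = 0.4994.

0.4994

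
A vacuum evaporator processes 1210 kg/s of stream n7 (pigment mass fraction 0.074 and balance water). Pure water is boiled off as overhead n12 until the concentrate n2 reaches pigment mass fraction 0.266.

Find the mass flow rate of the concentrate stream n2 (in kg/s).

336.6 kg/s

pigment is conserved: 1210×0.074 = 89.54 kg/s all reports to the concentrate.
Concentrate = 89.54/(target fraction) = 336.62 kg/s.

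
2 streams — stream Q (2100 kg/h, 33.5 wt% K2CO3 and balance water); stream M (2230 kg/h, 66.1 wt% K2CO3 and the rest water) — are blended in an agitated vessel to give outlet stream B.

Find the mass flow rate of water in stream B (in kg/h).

2152 kg/h

water out = water in = 2100×0.665 + 2230×0.339 = 2152.5 kg/h.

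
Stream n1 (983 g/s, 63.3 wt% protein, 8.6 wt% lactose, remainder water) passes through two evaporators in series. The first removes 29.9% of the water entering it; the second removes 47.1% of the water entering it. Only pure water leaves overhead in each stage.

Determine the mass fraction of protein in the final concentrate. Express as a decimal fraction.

0.769

water in feed = 983×0.281 = 276.22 g/s.
After stage 1: water left = (1−0.299)×276.22 = 193.63; stream total = 900.41 g/s.
After stage 2: water left = (1−0.471)×193.63 = 102.43; final concentrate = 809.21 g/s.
protein fraction = 622.24/809.21 = 0.769.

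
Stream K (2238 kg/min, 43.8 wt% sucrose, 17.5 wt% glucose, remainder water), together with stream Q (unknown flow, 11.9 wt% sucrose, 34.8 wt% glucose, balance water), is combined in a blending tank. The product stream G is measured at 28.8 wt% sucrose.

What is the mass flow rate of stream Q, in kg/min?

1986 kg/min

Let Q be the unknown flow. Total out = 2238 + Q.
sucrose balance: 980.24 + 0.119·Q = 0.288·(2238 + Q)
(0.119 − 0.288)·Q = 0.288×2238 − 980.24 = -335.7
Q = -335.7 / -0.169 = 1986.4 kg/min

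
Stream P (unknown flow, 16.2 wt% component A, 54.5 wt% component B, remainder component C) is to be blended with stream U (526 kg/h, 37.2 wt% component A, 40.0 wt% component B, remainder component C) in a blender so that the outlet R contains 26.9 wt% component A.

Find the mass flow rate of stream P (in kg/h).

Let P be the unknown flow. Total out = 526 + P.
component A balance: 195.67 + 0.162·P = 0.269·(526 + P)
(0.162 − 0.269)·P = 0.269×526 − 195.67 = -54.178
P = -54.178 / -0.107 = 506.34 kg/h

506.3 kg/h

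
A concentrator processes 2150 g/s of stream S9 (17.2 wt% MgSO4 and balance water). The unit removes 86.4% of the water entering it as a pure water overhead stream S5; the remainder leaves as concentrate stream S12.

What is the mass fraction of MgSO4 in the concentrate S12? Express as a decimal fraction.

MgSO4 is not removed: 2150×0.172 = 369.8 g/s of MgSO4 enters S12.
water entering = 2150×0.828 = 1780.2 g/s; overhead removed = 0.864×1780.2 = 1538.1 g/s.
Concentrate = 2150 − 1538.1 = 611.91 g/s.
Mass fraction = 369.8/611.91 = 0.604.

0.604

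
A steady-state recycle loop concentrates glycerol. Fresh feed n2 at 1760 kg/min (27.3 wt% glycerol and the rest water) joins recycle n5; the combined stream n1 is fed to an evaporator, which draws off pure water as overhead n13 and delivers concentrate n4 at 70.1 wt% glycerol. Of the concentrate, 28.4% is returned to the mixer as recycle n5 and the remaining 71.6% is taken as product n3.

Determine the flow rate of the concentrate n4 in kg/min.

957.3 kg/min

Overall glycerol balance (none leaves overhead): glycerol in fresh feed = glycerol in product, i.e. 1760×0.273 = (1−0.284)·n4·0.701.
n4 = 480.48/(0.701×0.716) = 957.29 kg/min.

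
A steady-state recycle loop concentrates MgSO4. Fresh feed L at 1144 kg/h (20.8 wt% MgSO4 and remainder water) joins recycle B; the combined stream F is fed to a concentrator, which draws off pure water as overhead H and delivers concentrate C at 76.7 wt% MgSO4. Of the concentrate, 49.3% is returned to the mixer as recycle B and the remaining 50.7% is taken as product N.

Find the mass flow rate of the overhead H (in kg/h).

833.8 kg/h

Overall MgSO4 balance (none leaves overhead): MgSO4 in fresh feed = MgSO4 in product, i.e. 1144×0.208 = (1−0.493)·C·0.767.
C = 237.95/(0.767×0.507) = 611.91 kg/h.
Recycle B = 0.493×611.91 = 301.67 kg/h.
Combined feed F = 1144 + 301.67 = 1445.7 kg/h.
Overhead H = F − C = 1445.7 − 611.91 = 833.76 kg/h.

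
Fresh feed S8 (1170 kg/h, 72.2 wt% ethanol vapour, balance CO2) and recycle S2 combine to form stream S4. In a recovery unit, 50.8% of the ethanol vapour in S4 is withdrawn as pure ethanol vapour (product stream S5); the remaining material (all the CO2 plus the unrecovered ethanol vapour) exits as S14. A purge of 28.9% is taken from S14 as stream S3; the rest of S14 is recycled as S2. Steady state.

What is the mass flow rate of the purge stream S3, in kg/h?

CO2 enters only via S8 and leaves only via the purge: 1170×0.278 = 0.289×(CO2 in S14), and the recovery unit passes all CO2, so CO2 in S4 = CO2 in S14 = 1125.5 kg/h.
ethanol vapour in S4: m_A = 1170×0.722 + (1−0.289)·(1−0.508)·m_A, so m_A = 844.74/0.6502 = 1299.2 kg/h.
S14 = (1−0.508)×1299.2 + 1125.5 = 1764.7 kg/h.
Purge S3 = 0.289×1764.7 = 509.99 kg/h.

510 kg/h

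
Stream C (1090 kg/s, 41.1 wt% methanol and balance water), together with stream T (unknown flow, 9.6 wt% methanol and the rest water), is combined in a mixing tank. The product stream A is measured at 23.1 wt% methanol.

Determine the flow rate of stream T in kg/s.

Let T be the unknown flow. Total out = 1090 + T.
methanol balance: 447.99 + 0.096·T = 0.231·(1090 + T)
(0.096 − 0.231)·T = 0.231×1090 − 447.99 = -196.2
T = -196.2 / -0.135 = 1453.3 kg/s

1453 kg/s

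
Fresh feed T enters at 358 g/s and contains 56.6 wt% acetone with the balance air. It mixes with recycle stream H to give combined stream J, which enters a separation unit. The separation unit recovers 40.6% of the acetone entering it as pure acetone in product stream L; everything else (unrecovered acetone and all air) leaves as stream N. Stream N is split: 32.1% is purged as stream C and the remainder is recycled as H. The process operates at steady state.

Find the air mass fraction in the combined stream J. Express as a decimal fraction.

air enters only via T and leaves only via the purge: 358×0.434 = 0.321×(air in N), and the separation unit passes all air, so air in J = air in N = 484.02 g/s.
acetone in J: m_A = 358×0.566 + (1−0.321)·(1−0.406)·m_A, so m_A = 202.63/0.5967 = 339.6 g/s.
J = 339.6 + 484.02 = 823.62 g/s.
air fraction in J = 484.02/823.62 = 0.5877.

0.5877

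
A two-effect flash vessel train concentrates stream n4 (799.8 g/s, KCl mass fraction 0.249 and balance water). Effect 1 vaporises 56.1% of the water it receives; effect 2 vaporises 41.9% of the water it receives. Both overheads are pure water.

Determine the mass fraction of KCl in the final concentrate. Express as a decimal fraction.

0.565

water in feed = 799.8×0.751 = 600.65 g/s.
After stage 1: water left = (1−0.561)×600.65 = 263.69; stream total = 462.84 g/s.
After stage 2: water left = (1−0.419)×263.69 = 153.2; final concentrate = 352.35 g/s.
KCl fraction = 199.15/352.35 = 0.565.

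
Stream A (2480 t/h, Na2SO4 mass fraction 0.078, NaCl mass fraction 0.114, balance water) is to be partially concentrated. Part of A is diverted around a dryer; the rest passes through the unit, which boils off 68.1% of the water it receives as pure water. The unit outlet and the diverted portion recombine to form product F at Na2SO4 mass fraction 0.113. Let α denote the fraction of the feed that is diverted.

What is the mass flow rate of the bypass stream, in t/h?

1084 t/h

All 2480×0.078 = 193.44 t/h of Na2SO4 reaches F, so F = 193.44/0.113 = 1711.9 t/h and vapour = 768.14 t/h.
The evaporator receives (1−α)·2480 of feed at 0.808 water and removes 0.681 of that water:
0.681×0.808×(1−α)×2480 = 768.14
(1−α) = 768.14/1364.6 = 0.5629;  α = 0.4371.
Bypass flow = 0.4371×2480 = 1084 t/h.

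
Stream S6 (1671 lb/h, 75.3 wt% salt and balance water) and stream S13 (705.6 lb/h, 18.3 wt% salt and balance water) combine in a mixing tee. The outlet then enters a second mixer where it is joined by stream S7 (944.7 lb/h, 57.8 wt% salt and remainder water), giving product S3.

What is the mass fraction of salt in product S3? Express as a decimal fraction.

Overall, product flow = 3321.3 lb/h.
salt in = 1671×0.753 + 705.6×0.183 + 944.7×0.578 = 1933.4 lb/h.
salt fraction in S3 = 0.582.

0.582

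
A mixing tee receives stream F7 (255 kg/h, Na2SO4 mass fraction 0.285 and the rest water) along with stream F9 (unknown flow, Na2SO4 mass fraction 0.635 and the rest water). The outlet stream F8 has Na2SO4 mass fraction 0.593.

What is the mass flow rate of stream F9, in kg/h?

1870 kg/h

Let F9 be the unknown flow. Total out = 255 + F9.
Na2SO4 balance: 72.675 + 0.635·F9 = 0.593·(255 + F9)
(0.635 − 0.593)·F9 = 0.593×255 − 72.675 = 78.54
F9 = 78.54 / 0.042 = 1870 kg/h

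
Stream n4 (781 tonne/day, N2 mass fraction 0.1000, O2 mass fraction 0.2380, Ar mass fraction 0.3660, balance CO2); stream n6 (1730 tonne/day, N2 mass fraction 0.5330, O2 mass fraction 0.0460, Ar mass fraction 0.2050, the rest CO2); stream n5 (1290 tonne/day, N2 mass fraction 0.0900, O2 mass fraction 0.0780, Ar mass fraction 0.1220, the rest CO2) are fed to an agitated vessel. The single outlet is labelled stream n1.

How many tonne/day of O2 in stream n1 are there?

O2 out = O2 in = 781×0.238 + 1730×0.046 + 1290×0.078 = 366.08 tonne/day.

366.1 tonne/day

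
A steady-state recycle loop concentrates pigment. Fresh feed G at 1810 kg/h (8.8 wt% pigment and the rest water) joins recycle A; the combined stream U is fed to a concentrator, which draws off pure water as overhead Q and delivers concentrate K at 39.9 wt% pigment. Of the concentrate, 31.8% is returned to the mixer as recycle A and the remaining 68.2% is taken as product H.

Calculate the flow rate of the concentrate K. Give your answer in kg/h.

Overall pigment balance (none leaves overhead): pigment in fresh feed = pigment in product, i.e. 1810×0.088 = (1−0.318)·K·0.399.
K = 159.28/(0.399×0.682) = 585.33 kg/h.

585.3 kg/h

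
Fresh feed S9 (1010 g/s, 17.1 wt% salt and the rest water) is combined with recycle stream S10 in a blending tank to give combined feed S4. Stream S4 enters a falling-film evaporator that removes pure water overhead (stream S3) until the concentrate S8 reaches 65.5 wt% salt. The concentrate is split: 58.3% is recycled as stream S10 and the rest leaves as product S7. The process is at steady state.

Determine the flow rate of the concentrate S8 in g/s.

632.3 g/s

Overall salt balance (none leaves overhead): salt in fresh feed = salt in product, i.e. 1010×0.171 = (1−0.583)·S8·0.655.
S8 = 172.71/(0.655×0.417) = 632.32 g/s.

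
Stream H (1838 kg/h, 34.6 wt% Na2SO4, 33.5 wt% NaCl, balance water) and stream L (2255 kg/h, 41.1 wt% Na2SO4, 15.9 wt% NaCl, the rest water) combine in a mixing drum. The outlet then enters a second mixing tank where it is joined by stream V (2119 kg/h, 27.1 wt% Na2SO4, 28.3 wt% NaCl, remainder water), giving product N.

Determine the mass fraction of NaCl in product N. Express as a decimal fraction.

0.253

Overall, product flow = 6212 kg/h.
NaCl in = 1838×0.335 + 2255×0.159 + 2119×0.283 = 1574 kg/h.
NaCl fraction in N = 0.253.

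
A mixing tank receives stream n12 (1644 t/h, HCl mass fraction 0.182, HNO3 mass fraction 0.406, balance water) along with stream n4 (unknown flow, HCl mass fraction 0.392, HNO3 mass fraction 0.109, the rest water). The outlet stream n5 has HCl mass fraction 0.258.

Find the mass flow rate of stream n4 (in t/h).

Let n4 be the unknown flow. Total out = 1644 + n4.
HCl balance: 299.21 + 0.392·n4 = 0.258·(1644 + n4)
(0.392 − 0.258)·n4 = 0.258×1644 − 299.21 = 124.94
n4 = 124.94 / 0.134 = 932.42 t/h

932.4 t/h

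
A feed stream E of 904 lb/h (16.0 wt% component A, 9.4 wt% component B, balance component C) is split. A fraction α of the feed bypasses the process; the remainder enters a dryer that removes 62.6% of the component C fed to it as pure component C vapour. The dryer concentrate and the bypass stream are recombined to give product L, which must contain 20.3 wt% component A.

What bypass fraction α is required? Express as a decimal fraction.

0.546

All 904×0.160 = 144.64 lb/h of component A reaches L, so L = 144.64/0.203 = 712.51 lb/h and vapour = 191.49 lb/h.
The evaporator receives (1−α)·904 of feed at 0.746 component C and removes 0.626 of that component C:
0.626×0.746×(1−α)×904 = 191.49
(1−α) = 191.49/422.16 = 0.4536;  α = 0.5464.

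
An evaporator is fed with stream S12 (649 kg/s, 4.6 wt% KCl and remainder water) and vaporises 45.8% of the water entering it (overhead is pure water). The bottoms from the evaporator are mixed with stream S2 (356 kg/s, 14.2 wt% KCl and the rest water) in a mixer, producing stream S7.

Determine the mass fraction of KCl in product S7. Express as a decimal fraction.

0.1115

Vapour removed = 0.458×0.954×649 = 283.57 kg/s; concentrate = 365.43 kg/s.
KCl reaching the mixer = 29.854 (from concentrate) + 356×0.142 = 80.406 kg/s.
Product flow = 365.43 + 356 = 721.43 kg/s; KCl fraction = 0.1115.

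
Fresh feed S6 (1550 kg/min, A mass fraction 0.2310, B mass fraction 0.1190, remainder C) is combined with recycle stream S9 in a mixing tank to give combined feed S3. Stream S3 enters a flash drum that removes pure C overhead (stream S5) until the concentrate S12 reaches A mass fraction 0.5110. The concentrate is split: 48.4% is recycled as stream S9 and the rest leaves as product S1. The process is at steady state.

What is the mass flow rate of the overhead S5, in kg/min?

849.3 kg/min

Overall A balance (none leaves overhead): A in fresh feed = A in product, i.e. 1550×0.231 = (1−0.484)·S12·0.511.
S12 = 358.05/(0.511×0.516) = 1357.9 kg/min.
Recycle S9 = 0.484×1357.9 = 657.23 kg/min.
Combined feed S3 = 1550 + 657.23 = 2207.2 kg/min.
Overhead S5 = S3 − S12 = 2207.2 − 1357.9 = 849.32 kg/min.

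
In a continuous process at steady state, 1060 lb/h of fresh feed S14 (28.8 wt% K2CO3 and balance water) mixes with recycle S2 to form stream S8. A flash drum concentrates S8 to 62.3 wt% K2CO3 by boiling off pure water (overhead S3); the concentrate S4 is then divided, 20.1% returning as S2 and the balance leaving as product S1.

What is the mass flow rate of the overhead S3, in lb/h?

Overall K2CO3 balance (none leaves overhead): K2CO3 in fresh feed = K2CO3 in product, i.e. 1060×0.288 = (1−0.201)·S4·0.623.
S4 = 305.28/(0.623×0.799) = 613.29 lb/h.
Recycle S2 = 0.201×613.29 = 123.27 lb/h.
Combined feed S8 = 1060 + 123.27 = 1183.3 lb/h.
Overhead S3 = S8 − S4 = 1183.3 − 613.29 = 569.98 lb/h.

570 lb/h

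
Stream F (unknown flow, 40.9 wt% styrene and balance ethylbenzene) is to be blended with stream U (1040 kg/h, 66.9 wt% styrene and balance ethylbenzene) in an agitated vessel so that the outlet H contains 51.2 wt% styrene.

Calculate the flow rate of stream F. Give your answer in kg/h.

1585 kg/h

Let F be the unknown flow. Total out = 1040 + F.
styrene balance: 695.76 + 0.409·F = 0.512·(1040 + F)
(0.409 − 0.512)·F = 0.512×1040 − 695.76 = -163.28
F = -163.28 / -0.103 = 1585.2 kg/h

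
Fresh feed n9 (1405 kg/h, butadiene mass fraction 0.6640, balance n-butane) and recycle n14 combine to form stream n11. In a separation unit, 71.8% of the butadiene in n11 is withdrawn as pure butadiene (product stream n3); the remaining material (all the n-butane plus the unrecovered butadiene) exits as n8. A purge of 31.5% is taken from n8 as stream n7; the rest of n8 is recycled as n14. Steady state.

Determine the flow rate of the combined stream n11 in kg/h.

n-butane enters only via n9 and leaves only via the purge: 1405×0.336 = 0.315×(n-butane in n8), and the separation unit passes all n-butane, so n-butane in n11 = n-butane in n8 = 1498.7 kg/h.
butadiene in n11: m_A = 1405×0.664 + (1−0.315)·(1−0.718)·m_A, so m_A = 932.92/0.8068 = 1156.3 kg/h.
n11 = 1156.3 + 1498.7 = 2654.9 kg/h.

2655 kg/h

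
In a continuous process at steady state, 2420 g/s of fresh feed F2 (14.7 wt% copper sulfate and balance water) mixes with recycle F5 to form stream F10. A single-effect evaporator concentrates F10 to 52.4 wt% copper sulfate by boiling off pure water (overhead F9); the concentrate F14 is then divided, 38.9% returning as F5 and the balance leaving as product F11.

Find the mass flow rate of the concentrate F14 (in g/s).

Overall copper sulfate balance (none leaves overhead): copper sulfate in fresh feed = copper sulfate in product, i.e. 2420×0.147 = (1−0.389)·F14·0.524.
F14 = 355.74/(0.524×0.611) = 1111.1 g/s.

1111 g/s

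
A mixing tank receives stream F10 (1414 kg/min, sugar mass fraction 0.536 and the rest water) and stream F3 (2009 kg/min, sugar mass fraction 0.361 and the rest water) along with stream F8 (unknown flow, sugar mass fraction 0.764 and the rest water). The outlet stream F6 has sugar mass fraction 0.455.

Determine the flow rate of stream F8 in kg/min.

Let F8 be the unknown flow. Total out = 3423 + F8.
sugar balance: 1483.2 + 0.764·F8 = 0.455·(3423 + F8)
(0.764 − 0.455)·F8 = 0.455×3423 − 1483.2 = 74.312
F8 = 74.312 / 0.309 = 240.49 kg/min

240.5 kg/min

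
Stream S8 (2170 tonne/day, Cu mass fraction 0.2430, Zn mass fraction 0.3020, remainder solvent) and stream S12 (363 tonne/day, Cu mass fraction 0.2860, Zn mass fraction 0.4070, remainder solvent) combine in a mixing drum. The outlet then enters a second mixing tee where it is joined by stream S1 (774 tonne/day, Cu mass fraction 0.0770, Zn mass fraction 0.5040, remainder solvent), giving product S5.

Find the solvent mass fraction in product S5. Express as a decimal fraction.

Overall, product flow = 3307 tonne/day.
solvent in = 2170×0.455 + 363×0.307 + 774×0.419 = 1423.1 tonne/day.
solvent fraction in S5 = 0.4303.

0.4303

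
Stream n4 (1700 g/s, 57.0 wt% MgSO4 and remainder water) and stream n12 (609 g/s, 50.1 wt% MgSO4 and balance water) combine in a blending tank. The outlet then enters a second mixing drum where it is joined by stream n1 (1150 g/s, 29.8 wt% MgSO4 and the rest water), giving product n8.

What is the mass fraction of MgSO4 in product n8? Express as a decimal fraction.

Overall, product flow = 3459 g/s.
MgSO4 in = 1700×0.570 + 609×0.501 + 1150×0.298 = 1616.8 g/s.
MgSO4 fraction in n8 = 0.467.

0.467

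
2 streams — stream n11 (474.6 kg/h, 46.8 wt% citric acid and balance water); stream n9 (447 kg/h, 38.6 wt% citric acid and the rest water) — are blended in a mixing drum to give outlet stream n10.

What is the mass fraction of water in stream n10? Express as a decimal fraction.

0.5718

Total flow out = 474.6 + 447 = 921.6 kg/h.
water in = 474.6×0.532 + 447×0.614 = 526.95 kg/h.
water mass fraction in n10 = 526.95/921.6 = 0.5718.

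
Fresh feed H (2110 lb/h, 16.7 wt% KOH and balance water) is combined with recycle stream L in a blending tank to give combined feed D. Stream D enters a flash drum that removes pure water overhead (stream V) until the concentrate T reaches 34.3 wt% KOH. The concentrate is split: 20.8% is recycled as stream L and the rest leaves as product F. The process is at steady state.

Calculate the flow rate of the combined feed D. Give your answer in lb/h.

Overall KOH balance (none leaves overhead): KOH in fresh feed = KOH in product, i.e. 2110×0.167 = (1−0.208)·T·0.343.
T = 352.37/(0.343×0.792) = 1297.1 lb/h.
Recycle L = 0.208×1297.1 = 269.8 lb/h.
Combined feed D = 2110 + 269.8 = 2379.8 lb/h.

2380 lb/h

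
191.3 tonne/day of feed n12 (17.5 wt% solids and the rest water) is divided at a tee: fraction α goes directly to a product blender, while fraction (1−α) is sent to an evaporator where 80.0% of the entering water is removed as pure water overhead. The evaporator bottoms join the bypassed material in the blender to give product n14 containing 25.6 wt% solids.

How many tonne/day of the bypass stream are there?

99.59 tonne/day

All 191.3×0.175 = 33.477 tonne/day of solids reaches n14, so n14 = 33.477/0.256 = 130.77 tonne/day and vapour = 60.529 tonne/day.
The evaporator receives (1−α)·191.3 of feed at 0.825 water and removes 0.800 of that water:
0.800×0.825×(1−α)×191.3 = 60.529
(1−α) = 60.529/126.26 = 0.4794;  α = 0.5206.
Bypass flow = 0.5206×191.3 = 99.59 tonne/day.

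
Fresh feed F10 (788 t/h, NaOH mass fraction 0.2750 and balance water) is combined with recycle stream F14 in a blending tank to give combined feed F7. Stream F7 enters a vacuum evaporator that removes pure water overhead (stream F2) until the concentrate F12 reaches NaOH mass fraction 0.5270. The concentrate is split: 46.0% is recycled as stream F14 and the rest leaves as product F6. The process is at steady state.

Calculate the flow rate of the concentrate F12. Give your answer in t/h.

Overall NaOH balance (none leaves overhead): NaOH in fresh feed = NaOH in product, i.e. 788×0.275 = (1−0.460)·F12·0.527.
F12 = 216.7/(0.527×0.540) = 761.47 t/h.

761.5 t/h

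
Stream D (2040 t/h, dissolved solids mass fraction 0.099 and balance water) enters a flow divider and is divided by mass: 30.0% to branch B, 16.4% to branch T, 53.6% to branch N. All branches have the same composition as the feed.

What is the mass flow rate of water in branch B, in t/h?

Branch B total = 0.300×2040 = 612 t/h.
water in B = 0.901×612 = 551.41 t/h.

551.4 t/h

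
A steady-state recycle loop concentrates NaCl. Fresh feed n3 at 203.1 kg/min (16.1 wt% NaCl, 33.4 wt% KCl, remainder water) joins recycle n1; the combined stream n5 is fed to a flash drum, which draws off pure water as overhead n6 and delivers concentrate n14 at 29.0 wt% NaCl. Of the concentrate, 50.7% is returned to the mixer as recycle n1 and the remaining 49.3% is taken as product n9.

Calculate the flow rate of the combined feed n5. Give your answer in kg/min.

Overall NaCl balance (none leaves overhead): NaCl in fresh feed = NaCl in product, i.e. 203.1×0.161 = (1−0.507)·n14·0.290.
n14 = 32.699/(0.290×0.493) = 228.71 kg/min.
Recycle n1 = 0.507×228.71 = 115.96 kg/min.
Combined feed n5 = 203.1 + 115.96 = 319.06 kg/min.

319.1 kg/min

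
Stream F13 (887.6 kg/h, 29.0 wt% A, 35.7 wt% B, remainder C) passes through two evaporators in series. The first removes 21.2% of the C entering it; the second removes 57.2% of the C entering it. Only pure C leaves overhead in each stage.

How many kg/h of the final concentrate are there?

C in feed = 887.6×0.353 = 313.32 kg/h.
After stage 1: C left = (1−0.212)×313.32 = 246.9; stream total = 821.18 kg/h.
After stage 2: C left = (1−0.572)×246.9 = 105.67; final concentrate = 679.95 kg/h.

679.9 kg/h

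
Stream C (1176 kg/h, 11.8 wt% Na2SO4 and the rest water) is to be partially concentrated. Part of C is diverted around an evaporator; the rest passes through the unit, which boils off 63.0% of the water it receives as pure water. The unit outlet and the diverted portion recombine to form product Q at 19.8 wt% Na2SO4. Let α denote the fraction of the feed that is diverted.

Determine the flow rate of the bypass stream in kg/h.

All 1176×0.118 = 138.77 kg/h of Na2SO4 reaches Q, so Q = 138.77/0.198 = 700.85 kg/h and vapour = 475.15 kg/h.
The evaporator receives (1−α)·1176 of feed at 0.882 water and removes 0.630 of that water:
0.630×0.882×(1−α)×1176 = 475.15
(1−α) = 475.15/653.46 = 0.7271;  α = 0.2729.
Bypass flow = 0.2729×1176 = 320.89 kg/h.

320.9 kg/h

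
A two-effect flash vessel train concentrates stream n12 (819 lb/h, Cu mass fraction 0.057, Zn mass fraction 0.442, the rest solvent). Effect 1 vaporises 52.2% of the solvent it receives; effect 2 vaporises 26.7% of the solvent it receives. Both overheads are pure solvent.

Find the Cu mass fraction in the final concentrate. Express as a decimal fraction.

solvent in feed = 819×0.501 = 410.32 lb/h.
After stage 1: solvent left = (1−0.522)×410.32 = 196.13; stream total = 604.81 lb/h.
After stage 2: solvent left = (1−0.267)×196.13 = 143.77; final concentrate = 552.45 lb/h.
Cu fraction = 46.683/552.45 = 0.085.

0.085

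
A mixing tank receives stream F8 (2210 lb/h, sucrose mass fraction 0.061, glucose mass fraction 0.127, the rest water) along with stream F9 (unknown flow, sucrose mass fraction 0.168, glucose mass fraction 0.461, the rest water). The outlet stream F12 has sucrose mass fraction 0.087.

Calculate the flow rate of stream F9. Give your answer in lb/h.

Let F9 be the unknown flow. Total out = 2210 + F9.
sucrose balance: 134.81 + 0.168·F9 = 0.087·(2210 + F9)
(0.168 − 0.087)·F9 = 0.087×2210 − 134.81 = 57.46
F9 = 57.46 / 0.081 = 709.38 lb/h

709.4 lb/h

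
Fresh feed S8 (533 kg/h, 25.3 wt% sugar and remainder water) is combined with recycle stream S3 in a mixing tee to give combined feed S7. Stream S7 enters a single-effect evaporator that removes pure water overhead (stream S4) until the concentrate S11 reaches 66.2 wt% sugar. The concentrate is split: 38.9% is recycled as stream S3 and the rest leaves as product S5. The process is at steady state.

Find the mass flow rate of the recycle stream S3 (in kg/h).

Overall sugar balance (none leaves overhead): sugar in fresh feed = sugar in product, i.e. 533×0.253 = (1−0.389)·S11·0.662.
S11 = 134.85/(0.662×0.611) = 333.39 kg/h.
Recycle S3 = 0.389×333.39 = 129.69 kg/h.

129.7 kg/h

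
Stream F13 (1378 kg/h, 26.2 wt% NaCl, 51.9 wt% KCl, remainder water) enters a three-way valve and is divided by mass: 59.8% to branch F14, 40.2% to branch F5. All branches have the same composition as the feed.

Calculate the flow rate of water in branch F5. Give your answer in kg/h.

121.3 kg/h

Branch F5 total = 0.402×1378 = 553.96 kg/h.
water in F5 = 0.219×553.96 = 121.32 kg/h.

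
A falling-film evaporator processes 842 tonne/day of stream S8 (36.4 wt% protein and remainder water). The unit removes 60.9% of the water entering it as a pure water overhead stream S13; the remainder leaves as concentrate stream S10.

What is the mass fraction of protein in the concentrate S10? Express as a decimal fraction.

protein is not removed: 842×0.364 = 306.49 tonne/day of protein enters S10.
water entering = 842×0.636 = 535.51 tonne/day; overhead removed = 0.609×535.51 = 326.13 tonne/day.
Concentrate = 842 − 326.13 = 515.87 tonne/day.
Mass fraction = 306.49/515.87 = 0.594.

0.594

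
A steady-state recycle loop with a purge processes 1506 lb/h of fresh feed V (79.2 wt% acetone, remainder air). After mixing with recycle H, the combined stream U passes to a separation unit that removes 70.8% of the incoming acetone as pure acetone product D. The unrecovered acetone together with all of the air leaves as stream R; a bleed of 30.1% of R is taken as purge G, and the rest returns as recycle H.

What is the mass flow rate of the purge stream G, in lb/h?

air enters only via V and leaves only via the purge: 1506×0.208 = 0.301×(air in R), and the separation unit passes all air, so air in U = air in R = 1040.7 lb/h.
acetone in U: m_A = 1506×0.792 + (1−0.301)·(1−0.708)·m_A, so m_A = 1192.8/0.7959 = 1498.6 lb/h.
R = (1−0.708)×1498.6 + 1040.7 = 1478.3 lb/h.
Purge G = 0.301×1478.3 = 444.97 lb/h.

445 lb/h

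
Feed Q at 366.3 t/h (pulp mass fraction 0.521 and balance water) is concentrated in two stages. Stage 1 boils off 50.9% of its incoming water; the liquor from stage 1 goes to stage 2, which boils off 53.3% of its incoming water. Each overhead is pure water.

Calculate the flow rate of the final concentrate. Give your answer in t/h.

water in feed = 366.3×0.479 = 175.46 t/h.
After stage 1: water left = (1−0.509)×175.46 = 86.15; stream total = 276.99 t/h.
After stage 2: water left = (1−0.533)×86.15 = 40.232; final concentrate = 231.07 t/h.

231.1 t/h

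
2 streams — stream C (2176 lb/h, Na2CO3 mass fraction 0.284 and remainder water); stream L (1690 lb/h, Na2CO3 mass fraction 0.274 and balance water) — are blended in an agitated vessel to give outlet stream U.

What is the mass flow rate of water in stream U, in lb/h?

water out = water in = 2176×0.716 + 1690×0.726 = 2785 lb/h.

2785 lb/h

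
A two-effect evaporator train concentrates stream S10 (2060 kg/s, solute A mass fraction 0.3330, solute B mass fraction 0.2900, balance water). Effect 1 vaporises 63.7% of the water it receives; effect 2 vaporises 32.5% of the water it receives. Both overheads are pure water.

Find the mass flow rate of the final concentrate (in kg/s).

1474 kg/s

water in feed = 2060×0.377 = 776.62 kg/s.
After stage 1: water left = (1−0.637)×776.62 = 281.91; stream total = 1565.3 kg/s.
After stage 2: water left = (1−0.325)×281.91 = 190.29; final concentrate = 1473.7 kg/s.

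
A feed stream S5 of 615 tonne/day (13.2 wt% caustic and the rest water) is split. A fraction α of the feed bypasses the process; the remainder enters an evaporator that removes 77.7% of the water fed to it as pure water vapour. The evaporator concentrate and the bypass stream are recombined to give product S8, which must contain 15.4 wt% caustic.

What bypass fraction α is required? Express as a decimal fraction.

All 615×0.132 = 81.18 tonne/day of caustic reaches S8, so S8 = 81.18/0.154 = 527.14 tonne/day and vapour = 87.857 tonne/day.
The evaporator receives (1−α)·615 of feed at 0.868 water and removes 0.777 of that water:
0.777×0.868×(1−α)×615 = 87.857
(1−α) = 87.857/414.78 = 0.2118;  α = 0.7882.

0.788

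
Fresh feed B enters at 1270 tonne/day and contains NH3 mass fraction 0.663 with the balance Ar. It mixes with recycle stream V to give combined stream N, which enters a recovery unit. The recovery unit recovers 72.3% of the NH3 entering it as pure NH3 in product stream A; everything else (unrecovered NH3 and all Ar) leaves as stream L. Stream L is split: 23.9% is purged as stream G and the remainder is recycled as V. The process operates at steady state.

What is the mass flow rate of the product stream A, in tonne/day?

NH3 in N: m_A = 1270×0.663 + (1−0.239)·(1−0.723)·m_A, so m_A = 842.01/0.7892 = 1066.9 tonne/day.
Product A = 0.723×1066.9 = 771.38 tonne/day.

771.4 tonne/day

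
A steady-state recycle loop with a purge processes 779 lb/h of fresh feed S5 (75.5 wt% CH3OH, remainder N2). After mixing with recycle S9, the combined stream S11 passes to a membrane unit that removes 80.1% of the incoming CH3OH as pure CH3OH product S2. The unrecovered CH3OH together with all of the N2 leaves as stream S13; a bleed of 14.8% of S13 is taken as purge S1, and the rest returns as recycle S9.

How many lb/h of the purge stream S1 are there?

N2 enters only via S5 and leaves only via the purge: 779×0.245 = 0.148×(N2 in S13), and the membrane unit passes all N2, so N2 in S11 = N2 in S13 = 1289.6 lb/h.
CH3OH in S11: m_A = 779×0.755 + (1−0.148)·(1−0.801)·m_A, so m_A = 588.14/0.8305 = 708.22 lb/h.
S13 = (1−0.801)×708.22 + 1289.6 = 1430.5 lb/h.
Purge S1 = 0.148×1430.5 = 211.71 lb/h.

211.7 lb/h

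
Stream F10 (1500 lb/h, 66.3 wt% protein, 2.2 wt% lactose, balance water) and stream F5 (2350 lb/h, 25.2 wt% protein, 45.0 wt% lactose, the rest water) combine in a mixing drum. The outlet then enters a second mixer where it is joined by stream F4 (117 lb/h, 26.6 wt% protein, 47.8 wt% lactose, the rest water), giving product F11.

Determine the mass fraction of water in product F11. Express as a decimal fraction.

0.3032

Overall, product flow = 3967 lb/h.
water in = 1500×0.315 + 2350×0.298 + 117×0.256 = 1202.8 lb/h.
water fraction in F11 = 0.3032.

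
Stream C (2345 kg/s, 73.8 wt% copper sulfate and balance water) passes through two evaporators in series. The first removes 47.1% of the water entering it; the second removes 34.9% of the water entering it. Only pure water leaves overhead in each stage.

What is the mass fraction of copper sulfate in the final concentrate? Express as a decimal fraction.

0.8911

water in feed = 2345×0.262 = 614.39 kg/s.
After stage 1: water left = (1−0.471)×614.39 = 325.01; stream total = 2055.6 kg/s.
After stage 2: water left = (1−0.349)×325.01 = 211.58; final concentrate = 1942.2 kg/s.
copper sulfate fraction = 1730.6/1942.2 = 0.8911.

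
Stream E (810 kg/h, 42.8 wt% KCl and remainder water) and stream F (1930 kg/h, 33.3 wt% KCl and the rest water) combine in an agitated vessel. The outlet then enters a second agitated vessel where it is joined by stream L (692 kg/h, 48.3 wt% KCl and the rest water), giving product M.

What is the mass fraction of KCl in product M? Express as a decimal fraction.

0.386

Overall, product flow = 3432 kg/h.
KCl in = 810×0.428 + 1930×0.333 + 692×0.483 = 1323.6 kg/h.
KCl fraction in M = 0.386.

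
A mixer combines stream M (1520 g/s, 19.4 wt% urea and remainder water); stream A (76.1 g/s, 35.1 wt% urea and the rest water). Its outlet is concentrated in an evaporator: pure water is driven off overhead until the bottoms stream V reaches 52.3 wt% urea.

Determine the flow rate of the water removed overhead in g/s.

urea entering = 1520×0.194 + 76.1×0.351 = 321.59 g/s.
All urea reports to V, so V = 321.59/0.523 = 614.9 g/s.
Total feed = 1596.1 g/s; overhead = 1596.1 − 614.9 = 981.2 g/s.

981.2 g/s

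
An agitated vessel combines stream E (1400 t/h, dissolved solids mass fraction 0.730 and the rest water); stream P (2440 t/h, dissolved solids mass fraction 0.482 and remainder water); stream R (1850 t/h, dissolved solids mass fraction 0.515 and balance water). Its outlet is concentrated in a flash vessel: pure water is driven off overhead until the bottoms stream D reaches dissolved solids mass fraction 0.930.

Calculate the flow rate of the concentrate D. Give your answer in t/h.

3388 t/h

dissolved solids entering = 1400×0.730 + 2440×0.482 + 1850×0.515 = 3150.8 t/h.
All dissolved solids reports to D, so D = 3150.8/0.930 = 3388 t/h.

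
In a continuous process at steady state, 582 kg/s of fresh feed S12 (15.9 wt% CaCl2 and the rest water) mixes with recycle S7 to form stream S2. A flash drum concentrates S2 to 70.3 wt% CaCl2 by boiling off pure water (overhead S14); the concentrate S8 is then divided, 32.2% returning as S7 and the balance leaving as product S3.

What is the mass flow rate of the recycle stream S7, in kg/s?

62.52 kg/s

Overall CaCl2 balance (none leaves overhead): CaCl2 in fresh feed = CaCl2 in product, i.e. 582×0.159 = (1−0.322)·S8·0.703.
S8 = 92.538/(0.703×0.678) = 194.15 kg/s.
Recycle S7 = 0.322×194.15 = 62.516 kg/s.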